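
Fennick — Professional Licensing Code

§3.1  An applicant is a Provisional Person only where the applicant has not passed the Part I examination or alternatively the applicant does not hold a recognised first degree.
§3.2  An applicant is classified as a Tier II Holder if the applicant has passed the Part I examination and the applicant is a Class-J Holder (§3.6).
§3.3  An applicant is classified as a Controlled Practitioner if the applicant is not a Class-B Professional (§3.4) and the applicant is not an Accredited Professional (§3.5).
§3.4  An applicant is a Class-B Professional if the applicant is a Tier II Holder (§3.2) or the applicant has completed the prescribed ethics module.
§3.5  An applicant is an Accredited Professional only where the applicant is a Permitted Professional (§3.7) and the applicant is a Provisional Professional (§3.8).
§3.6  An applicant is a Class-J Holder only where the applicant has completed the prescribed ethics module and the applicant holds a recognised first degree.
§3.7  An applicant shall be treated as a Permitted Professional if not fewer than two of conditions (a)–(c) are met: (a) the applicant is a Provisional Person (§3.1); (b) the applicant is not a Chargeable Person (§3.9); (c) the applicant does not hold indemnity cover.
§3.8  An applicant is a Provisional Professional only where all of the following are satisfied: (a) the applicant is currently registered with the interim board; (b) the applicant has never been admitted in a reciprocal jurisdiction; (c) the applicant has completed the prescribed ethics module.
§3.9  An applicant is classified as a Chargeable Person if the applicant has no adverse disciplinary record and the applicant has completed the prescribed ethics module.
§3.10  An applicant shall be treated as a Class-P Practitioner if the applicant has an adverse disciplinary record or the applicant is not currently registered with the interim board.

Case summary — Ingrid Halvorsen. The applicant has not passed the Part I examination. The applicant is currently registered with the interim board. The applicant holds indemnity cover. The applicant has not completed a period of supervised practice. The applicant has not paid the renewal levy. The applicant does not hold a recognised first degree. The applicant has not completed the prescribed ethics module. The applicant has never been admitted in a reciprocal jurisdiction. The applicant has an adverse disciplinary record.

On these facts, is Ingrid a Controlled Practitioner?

Yes

Under §3.6: the applicant has completed the prescribed ethics module? no; and the applicant holds a recognised first degree? no. So the applicant is not a Class-J Holder.
Under §3.2: the applicant has passed the Part I examination? no; and Class-J Holder (§3.6)? no. So the applicant is not a Tier II Holder.
Under §3.4: Tier II Holder (§3.2)? no; or the applicant has completed the prescribed ethics module? no. So the applicant is not a Class-B Professional.
Under §3.1: the applicant has not passed the Part I examination? yes; or the applicant does not hold a recognised first degree? yes. So the applicant is a Provisional Person.
Under §3.9: the applicant has no adverse disciplinary record? no; and the applicant has completed the prescribed ethics module? no. So the applicant is not a Chargeable Person.
Under §3.7: Provisional Person (§3.1)? yes; not a Chargeable Person (§3.9)? yes; the applicant does not hold indemnity cover? no — 2 of 3 hold (need ≥2) → satisfied.
Under §3.8: the applicant is currently registered with the interim board? yes; and the applicant has never been admitted in a reciprocal jurisdiction? yes; and the applicant has completed the prescribed ethics module? no. So the applicant is not a Provisional Professional.
Under §3.5: Permitted Professional (§3.7)? yes; and Provisional Professional (§3.8)? no. So the applicant is not an Accredited Professional.
Under §3.3: not a Class-B Professional (§3.4)? yes; and not an Accredited Professional (§3.5)? yes. So the applicant is a Controlled Practitioner.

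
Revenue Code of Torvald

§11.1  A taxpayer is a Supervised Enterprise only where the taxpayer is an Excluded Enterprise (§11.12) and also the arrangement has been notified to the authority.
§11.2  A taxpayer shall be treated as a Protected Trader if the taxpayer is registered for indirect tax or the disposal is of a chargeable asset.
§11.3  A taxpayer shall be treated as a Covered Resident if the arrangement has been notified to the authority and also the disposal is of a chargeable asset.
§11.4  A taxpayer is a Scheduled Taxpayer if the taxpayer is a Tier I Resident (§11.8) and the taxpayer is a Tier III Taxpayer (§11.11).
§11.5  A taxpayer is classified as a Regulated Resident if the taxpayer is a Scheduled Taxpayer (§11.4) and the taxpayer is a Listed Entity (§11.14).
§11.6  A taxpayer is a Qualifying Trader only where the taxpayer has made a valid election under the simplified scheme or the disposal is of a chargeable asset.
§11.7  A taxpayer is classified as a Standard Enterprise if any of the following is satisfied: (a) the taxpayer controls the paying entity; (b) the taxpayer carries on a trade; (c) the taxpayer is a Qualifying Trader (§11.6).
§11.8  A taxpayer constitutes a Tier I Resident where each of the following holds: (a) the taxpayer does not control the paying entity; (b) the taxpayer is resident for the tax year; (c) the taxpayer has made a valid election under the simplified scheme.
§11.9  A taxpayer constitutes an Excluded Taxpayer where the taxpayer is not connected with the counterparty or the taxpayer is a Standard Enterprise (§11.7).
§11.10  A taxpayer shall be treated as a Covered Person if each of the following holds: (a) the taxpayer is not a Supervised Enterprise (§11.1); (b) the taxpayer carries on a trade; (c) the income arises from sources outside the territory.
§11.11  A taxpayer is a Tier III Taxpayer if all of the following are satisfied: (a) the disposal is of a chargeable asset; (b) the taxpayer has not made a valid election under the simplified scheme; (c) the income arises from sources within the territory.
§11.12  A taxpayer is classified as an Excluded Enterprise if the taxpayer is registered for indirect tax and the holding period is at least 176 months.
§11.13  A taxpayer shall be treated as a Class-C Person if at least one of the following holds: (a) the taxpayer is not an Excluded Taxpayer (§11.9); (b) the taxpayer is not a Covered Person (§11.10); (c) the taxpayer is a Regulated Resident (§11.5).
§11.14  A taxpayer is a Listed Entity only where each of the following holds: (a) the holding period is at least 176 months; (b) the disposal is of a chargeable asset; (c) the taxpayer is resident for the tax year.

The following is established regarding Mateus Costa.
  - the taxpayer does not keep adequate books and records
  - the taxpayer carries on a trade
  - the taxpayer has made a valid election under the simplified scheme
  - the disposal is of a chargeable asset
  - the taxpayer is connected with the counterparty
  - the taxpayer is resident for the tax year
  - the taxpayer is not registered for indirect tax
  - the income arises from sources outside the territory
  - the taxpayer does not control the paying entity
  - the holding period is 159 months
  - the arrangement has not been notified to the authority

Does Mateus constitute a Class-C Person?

No

§11.6 — Qualifying Trader: [the taxpayer has made a valid election under the simplified scheme? yes] OR [the disposal is of a chargeable asset? yes] → satisfied.
§11.7 — Standard Enterprise: [the taxpayer controls the paying entity? no] OR [the taxpayer carries on a trade? yes] OR [Qualifying Trader (§11.6)? yes] → satisfied.
§11.9 — Excluded Taxpayer: [the taxpayer is not connected with the counterparty? no] OR [Standard Enterprise (§11.7)? yes] → satisfied.
§11.12 — Excluded Enterprise: [the taxpayer is registered for indirect tax? no] AND [holding period: 159 months ≥ 176 months? no] → not satisfied.
§11.1 — Supervised Enterprise: [Excluded Enterprise (§11.12)? no] AND [the arrangement has been notified to the authority? no] → not satisfied.
§11.10 — Covered Person: [not a Supervised Enterprise (§11.1)? yes] AND [the taxpayer carries on a trade? yes] AND [the income arises from sources outside the territory? yes] → satisfied.
§11.8 — Tier I Resident: [the taxpayer does not control the paying entity? yes] AND [the taxpayer is resident for the tax year? yes] AND [the taxpayer has made a valid election under the simplified scheme? yes] → satisfied.
§11.11 — Tier III Taxpayer: [the disposal is of a chargeable asset? yes] AND [the taxpayer has not made a valid election under the simplified scheme? no] AND [the income arises from sources within the territory? no] → not satisfied.
§11.4 — Scheduled Taxpayer: [Tier I Resident (§11.8)? yes] AND [Tier III Taxpayer (§11.11)? no] → not satisfied.
§11.14 — Listed Entity: [holding period: 159 months ≥ 176 months? no] AND [the disposal is of a chargeable asset? yes] AND [the taxpayer is resident for the tax year? yes] → not satisfied.
§11.5 — Regulated Resident: [Scheduled Taxpayer (§11.4)? no] AND [Listed Entity (§11.14)? no] → not satisfied.
§11.13 — Class-C Person: [not an Excluded Taxpayer (§11.9)? no] OR [not a Covered Person (§11.10)? no] OR [Regulated Resident (§11.5)? no] → not satisfied.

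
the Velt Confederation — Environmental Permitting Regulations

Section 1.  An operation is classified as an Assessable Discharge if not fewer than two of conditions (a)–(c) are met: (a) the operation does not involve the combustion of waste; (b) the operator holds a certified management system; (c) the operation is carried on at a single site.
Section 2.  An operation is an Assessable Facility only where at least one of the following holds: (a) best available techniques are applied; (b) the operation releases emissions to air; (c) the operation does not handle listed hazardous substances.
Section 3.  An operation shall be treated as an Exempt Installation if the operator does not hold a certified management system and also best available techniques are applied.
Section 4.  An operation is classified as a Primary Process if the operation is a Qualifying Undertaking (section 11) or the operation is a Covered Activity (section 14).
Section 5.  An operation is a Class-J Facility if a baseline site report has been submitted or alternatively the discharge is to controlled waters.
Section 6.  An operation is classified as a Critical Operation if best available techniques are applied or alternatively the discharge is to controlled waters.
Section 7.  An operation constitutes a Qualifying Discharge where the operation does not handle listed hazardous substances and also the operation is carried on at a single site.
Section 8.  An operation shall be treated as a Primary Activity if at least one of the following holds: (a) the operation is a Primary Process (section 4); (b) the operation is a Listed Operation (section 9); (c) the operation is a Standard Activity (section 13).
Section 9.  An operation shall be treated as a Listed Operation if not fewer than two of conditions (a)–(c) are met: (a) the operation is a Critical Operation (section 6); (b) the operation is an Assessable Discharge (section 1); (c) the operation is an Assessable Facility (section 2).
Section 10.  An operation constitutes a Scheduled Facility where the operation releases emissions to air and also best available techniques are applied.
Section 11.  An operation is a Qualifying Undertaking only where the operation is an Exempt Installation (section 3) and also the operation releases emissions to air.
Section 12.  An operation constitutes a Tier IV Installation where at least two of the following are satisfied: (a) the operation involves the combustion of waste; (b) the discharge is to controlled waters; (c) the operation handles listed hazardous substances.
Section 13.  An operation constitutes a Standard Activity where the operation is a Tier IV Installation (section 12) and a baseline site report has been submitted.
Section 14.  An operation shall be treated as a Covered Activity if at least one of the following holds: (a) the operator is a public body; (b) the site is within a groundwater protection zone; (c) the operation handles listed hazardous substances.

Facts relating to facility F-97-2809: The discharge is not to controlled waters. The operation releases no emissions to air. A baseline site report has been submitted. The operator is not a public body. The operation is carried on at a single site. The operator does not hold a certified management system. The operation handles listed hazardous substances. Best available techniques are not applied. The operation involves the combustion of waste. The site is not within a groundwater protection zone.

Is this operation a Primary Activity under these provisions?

Yes

section 3 — Exempt Installation: [the operator does not hold a certified management system? yes] AND [best available techniques are applied? no] → not satisfied.
section 11 — Qualifying Undertaking: [Exempt Installation (section 3)? no] AND [the operation releases emissions to air? no] → not satisfied.
section 14 — Covered Activity: [the operator is a public body? no] OR [the site is within a groundwater protection zone? no] OR [the operation handles listed hazardous substances? yes] → satisfied.
section 4 — Primary Process: [Qualifying Undertaking (section 11)? no] OR [Covered Activity (section 14)? yes] → satisfied.
section 6 — Critical Operation: [best available techniques are applied? no] OR [the discharge is to controlled waters? no] → not satisfied.
section 1 — Assessable Discharge: the operation does not involve the combustion of waste? no; the operator holds a certified management system? no; the operation is carried on at a single site? yes — 1 of 3 hold (need ≥2) → not satisfied.
section 2 — Assessable Facility: [best available techniques are applied? no] OR [the operation releases emissions to air? no] OR [the operation does not handle listed hazardous substances? no] → not satisfied.
section 9 — Listed Operation: Critical Operation (section 6)? no; Assessable Discharge (section 1)? no; Assessable Facility (section 2)? no — 0 of 3 hold (need ≥2) → not satisfied.
section 12 — Tier IV Installation: the operation involves the combustion of waste? yes; the discharge is to controlled waters? no; the operation handles listed hazardous substances? yes — 2 of 3 hold (need ≥2) → satisfied.
section 13 — Standard Activity: [Tier IV Installation (section 12)? yes] AND [a baseline site report has been submitted? yes] → satisfied.
section 8 — Primary Activity: [Primary Process (section 4)? yes] OR [Listed Operation (section 9)? no] OR [Standard Activity (section 13)? yes] → satisfied.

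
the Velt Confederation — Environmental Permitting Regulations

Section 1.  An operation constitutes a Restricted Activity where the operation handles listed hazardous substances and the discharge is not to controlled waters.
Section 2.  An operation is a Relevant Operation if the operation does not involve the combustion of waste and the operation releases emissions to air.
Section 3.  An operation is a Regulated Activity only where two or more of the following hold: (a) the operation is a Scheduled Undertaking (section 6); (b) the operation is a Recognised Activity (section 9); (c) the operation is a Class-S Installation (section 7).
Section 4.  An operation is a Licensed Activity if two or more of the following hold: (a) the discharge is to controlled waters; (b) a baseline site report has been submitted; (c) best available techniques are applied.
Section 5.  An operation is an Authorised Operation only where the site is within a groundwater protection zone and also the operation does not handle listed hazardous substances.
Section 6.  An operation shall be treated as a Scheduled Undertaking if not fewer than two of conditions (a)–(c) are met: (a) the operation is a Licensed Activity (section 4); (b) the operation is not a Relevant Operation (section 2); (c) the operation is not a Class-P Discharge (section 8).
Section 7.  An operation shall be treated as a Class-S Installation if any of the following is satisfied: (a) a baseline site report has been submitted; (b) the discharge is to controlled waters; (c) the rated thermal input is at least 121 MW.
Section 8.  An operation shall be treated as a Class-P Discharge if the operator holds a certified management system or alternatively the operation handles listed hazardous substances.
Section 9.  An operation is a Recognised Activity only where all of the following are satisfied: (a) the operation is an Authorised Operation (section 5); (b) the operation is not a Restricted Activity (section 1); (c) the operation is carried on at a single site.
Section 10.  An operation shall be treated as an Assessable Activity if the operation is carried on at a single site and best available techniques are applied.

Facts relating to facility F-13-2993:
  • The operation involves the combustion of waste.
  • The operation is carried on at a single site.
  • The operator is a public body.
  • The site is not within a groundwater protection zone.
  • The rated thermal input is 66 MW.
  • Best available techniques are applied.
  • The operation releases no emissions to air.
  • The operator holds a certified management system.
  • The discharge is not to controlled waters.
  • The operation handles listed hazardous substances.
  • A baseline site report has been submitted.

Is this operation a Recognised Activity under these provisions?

No

section 5 — Authorised Operation: [the site is within a groundwater protection zone? no] AND [the operation does not handle listed hazardous substances? no] → not satisfied.
section 1 — Restricted Activity: [the operation handles listed hazardous substances? yes] AND [the discharge is not to controlled waters? yes] → satisfied.
section 9 — Recognised Activity: [Authorised Operation (section 5)? no] AND [not a Restricted Activity (section 1)? no] AND [the operation is carried on at a single site? yes] → not satisfied.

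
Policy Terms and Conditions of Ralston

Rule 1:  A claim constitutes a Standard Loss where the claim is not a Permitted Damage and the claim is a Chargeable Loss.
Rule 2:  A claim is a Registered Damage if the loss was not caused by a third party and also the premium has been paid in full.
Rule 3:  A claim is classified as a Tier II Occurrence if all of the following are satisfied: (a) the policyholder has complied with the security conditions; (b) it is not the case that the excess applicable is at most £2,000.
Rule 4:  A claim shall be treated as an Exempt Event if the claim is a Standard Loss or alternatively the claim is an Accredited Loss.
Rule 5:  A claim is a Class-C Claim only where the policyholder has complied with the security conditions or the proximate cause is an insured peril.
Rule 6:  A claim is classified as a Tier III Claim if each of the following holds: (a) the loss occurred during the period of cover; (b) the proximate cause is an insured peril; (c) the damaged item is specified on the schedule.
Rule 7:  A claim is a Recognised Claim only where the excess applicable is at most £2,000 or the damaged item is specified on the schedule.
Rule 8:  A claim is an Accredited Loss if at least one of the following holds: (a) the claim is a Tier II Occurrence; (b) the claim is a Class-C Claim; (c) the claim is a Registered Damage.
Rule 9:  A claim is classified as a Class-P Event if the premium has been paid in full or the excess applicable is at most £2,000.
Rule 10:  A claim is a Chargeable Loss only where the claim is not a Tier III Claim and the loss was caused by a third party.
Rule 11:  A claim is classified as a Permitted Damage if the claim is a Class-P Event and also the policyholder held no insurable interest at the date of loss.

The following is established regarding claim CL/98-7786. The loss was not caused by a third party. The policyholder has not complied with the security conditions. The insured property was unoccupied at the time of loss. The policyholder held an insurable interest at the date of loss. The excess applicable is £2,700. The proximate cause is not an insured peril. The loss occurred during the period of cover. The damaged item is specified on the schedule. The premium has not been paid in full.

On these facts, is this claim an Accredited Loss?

No

rule 3 — Tier II Occurrence: [the policyholder has complied with the security conditions? no] AND [excess applicable: £2,700 ≤ £2,000? no, so negated condition yes] → not satisfied.
rule 5 — Class-C Claim: [the policyholder has complied with the security conditions? no] OR [the proximate cause is an insured peril? no] → not satisfied.
rule 2 — Registered Damage: [the loss was not caused by a third party? yes] AND [the premium has been paid in full? no] → not satisfied.
rule 8 — Accredited Loss: [Tier II Occurrence (rule 3)? no] OR [Class-C Claim (rule 5)? no] OR [Registered Damage (rule 2)? no] → not satisfied.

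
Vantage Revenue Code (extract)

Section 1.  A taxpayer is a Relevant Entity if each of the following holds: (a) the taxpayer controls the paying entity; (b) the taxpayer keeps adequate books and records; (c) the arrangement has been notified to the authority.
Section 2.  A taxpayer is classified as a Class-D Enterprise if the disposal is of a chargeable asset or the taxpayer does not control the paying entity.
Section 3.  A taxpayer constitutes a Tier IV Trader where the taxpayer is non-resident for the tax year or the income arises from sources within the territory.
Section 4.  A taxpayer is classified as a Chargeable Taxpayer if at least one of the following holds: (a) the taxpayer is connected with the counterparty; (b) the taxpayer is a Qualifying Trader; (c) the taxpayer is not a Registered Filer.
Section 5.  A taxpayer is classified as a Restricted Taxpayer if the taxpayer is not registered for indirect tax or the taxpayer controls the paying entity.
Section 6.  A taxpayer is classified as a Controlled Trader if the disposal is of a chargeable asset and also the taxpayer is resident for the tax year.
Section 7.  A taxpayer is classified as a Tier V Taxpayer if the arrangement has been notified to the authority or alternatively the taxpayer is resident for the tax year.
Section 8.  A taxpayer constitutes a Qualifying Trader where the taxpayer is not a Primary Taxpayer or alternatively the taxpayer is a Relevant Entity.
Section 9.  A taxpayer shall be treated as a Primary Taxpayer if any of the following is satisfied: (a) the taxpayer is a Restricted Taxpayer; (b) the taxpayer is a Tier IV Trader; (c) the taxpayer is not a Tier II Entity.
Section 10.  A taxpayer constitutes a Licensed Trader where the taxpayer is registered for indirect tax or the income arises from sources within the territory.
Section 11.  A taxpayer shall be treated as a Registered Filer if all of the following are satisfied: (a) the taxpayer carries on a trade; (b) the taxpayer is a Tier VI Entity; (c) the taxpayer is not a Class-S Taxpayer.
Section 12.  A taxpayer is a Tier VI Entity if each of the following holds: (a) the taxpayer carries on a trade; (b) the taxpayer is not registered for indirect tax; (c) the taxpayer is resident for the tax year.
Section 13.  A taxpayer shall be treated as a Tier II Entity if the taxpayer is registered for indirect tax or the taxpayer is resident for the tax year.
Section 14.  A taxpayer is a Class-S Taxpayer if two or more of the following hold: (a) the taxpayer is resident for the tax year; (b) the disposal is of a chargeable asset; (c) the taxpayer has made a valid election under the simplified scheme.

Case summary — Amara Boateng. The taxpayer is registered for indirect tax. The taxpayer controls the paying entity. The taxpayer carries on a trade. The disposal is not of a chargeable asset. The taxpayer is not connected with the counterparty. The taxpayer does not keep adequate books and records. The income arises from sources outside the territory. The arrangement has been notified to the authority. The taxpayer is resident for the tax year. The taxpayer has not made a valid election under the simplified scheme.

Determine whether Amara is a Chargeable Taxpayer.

Yes

section 5 — Restricted Taxpayer: [the taxpayer is not registered for indirect tax? no] OR [the taxpayer controls the paying entity? yes] → satisfied.
section 3 — Tier IV Trader: [the taxpayer is non-resident for the tax year? no] OR [the income arises from sources within the territory? no] → not satisfied.
section 13 — Tier II Entity: [the taxpayer is registered for indirect tax? yes] OR [the taxpayer is resident for the tax year? yes] → satisfied.
section 9 — Primary Taxpayer: [Restricted Taxpayer (section 5)? yes] OR [Tier IV Trader (section 3)? no] OR [not a Tier II Entity (section 13)? no] → satisfied.
section 1 — Relevant Entity: [the taxpayer controls the paying entity? yes] AND [the taxpayer keeps adequate books and records? no] AND [the arrangement has been notified to the authority? yes] → not satisfied.
section 8 — Qualifying Trader: [not a Primary Taxpayer (section 9)? no] OR [Relevant Entity (section 1)? no] → not satisfied.
section 12 — Tier VI Entity: [the taxpayer carries on a trade? yes] AND [the taxpayer is not registered for indirect tax? no] AND [the taxpayer is resident for the tax year? yes] → not satisfied.
section 14 — Class-S Taxpayer: the taxpayer is resident for the tax year? yes; the disposal is of a chargeable asset? no; the taxpayer has made a valid election under the simplified scheme? no — 1 of 3 hold (need ≥2) → not satisfied.
section 11 — Registered Filer: [the taxpayer carries on a trade? yes] AND [Tier VI Entity (section 12)? no] AND [not a Class-S Taxpayer (section 14)? yes] → not satisfied.
section 4 — Chargeable Taxpayer: [the taxpayer is connected with the counterparty? no] OR [Qualifying Trader (section 8)? no] OR [not a Registered Filer (section 11)? yes] → satisfied.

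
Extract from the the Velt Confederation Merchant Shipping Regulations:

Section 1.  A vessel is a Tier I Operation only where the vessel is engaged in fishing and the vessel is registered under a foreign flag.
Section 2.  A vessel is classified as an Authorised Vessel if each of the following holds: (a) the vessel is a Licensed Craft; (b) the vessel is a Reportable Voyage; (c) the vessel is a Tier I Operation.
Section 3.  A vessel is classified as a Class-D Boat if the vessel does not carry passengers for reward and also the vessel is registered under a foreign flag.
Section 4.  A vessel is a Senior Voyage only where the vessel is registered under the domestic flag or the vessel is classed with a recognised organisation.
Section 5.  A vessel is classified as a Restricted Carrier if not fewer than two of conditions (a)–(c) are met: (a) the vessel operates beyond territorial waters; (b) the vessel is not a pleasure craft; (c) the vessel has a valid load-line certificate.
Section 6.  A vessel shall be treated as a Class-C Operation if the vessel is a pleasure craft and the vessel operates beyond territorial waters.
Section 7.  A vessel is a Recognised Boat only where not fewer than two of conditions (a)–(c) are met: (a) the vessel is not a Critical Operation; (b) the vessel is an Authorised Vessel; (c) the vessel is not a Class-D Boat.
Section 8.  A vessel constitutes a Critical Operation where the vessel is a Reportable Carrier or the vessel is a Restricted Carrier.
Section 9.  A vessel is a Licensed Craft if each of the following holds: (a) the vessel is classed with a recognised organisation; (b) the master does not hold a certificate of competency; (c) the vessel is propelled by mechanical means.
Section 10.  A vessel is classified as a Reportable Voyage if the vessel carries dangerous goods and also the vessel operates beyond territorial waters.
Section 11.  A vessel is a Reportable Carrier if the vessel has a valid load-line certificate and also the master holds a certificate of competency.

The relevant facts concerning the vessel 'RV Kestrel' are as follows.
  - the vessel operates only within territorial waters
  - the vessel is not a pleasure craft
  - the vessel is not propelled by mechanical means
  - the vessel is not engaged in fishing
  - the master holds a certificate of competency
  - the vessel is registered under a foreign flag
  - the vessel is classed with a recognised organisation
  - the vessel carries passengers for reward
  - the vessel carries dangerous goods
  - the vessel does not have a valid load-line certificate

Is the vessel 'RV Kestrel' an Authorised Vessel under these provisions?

No

Under section 9: the vessel is classed with a recognised organisation? yes; and the master does not hold a certificate of competency? no; and the vessel is propelled by mechanical means? no. So the vessel is not a Licensed Craft.
Under section 10: the vessel carries dangerous goods? yes; and the vessel operates beyond territorial waters? no. So the vessel is not a Reportable Voyage.
Under section 1: the vessel is engaged in fishing? no; and the vessel is registered under a foreign flag? yes. So the vessel is not a Tier I Operation.
Under section 2: Licensed Craft (section 9)? no; and Reportable Voyage (section 10)? no; and Tier I Operation (section 1)? no. So the vessel is not an Authorised Vessel.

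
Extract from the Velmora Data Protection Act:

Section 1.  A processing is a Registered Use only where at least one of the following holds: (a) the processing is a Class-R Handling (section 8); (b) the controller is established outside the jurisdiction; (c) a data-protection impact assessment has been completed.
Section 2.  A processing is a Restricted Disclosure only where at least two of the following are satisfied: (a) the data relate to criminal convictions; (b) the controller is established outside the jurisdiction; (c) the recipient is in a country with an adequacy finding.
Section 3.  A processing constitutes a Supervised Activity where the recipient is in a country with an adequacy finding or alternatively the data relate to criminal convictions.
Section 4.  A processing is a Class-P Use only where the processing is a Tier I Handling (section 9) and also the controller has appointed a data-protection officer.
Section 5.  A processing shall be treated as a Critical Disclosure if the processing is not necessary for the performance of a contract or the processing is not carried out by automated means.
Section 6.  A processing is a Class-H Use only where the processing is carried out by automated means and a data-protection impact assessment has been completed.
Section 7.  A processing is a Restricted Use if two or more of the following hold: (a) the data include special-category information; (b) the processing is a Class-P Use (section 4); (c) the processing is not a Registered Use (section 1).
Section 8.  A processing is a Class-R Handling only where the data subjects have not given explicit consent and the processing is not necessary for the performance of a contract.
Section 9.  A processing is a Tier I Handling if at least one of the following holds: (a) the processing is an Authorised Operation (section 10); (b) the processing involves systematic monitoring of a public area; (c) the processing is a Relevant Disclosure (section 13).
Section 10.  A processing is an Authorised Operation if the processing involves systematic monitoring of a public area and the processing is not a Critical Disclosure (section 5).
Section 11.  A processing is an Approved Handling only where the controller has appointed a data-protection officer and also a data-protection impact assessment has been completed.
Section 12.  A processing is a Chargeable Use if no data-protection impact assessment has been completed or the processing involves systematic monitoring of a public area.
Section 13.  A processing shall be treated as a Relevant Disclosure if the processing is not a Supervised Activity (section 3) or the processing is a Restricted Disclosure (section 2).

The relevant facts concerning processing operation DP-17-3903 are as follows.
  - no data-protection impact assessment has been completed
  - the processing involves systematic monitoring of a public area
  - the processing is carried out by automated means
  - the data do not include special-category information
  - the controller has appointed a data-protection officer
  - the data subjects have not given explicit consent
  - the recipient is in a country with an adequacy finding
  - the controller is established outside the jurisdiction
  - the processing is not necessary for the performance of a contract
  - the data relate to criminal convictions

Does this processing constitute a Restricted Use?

No

Under section 5: the processing is not necessary for the performance of a contract? yes; or the processing is not carried out by automated means? no. So the processing is a Critical Disclosure.
Under section 10: the processing involves systematic monitoring of a public area? yes; and not a Critical Disclosure (section 5)? no. So the processing is not an Authorised Operation.
Under section 3: the recipient is in a country with an adequacy finding? yes; or the data relate to criminal convictions? yes. So the processing is a Supervised Activity.
Under section 2: the data relate to criminal convictions? yes; the controller is established outside the jurisdiction? yes; the recipient is in a country with an adequacy finding? yes — 3 of 3 hold (need ≥2) → satisfied.
Under section 13: not a Supervised Activity (section 3)? no; or Restricted Disclosure (section 2)? yes. So the processing is a Relevant Disclosure.
Under section 9: Authorised Operation (section 10)? no; or the processing involves systematic monitoring of a public area? yes; or Relevant Disclosure (section 13)? yes. So the processing is a Tier I Handling.
Under section 4: Tier I Handling (section 9)? yes; and the controller has appointed a data-protection officer? yes. So the processing is a Class-P Use.
Under section 8: the data subjects have not given explicit consent? yes; and the processing is not necessary for the performance of a contract? yes. So the processing is a Class-R Handling.
Under section 1: Class-R Handling (section 8)? yes; or the controller is established outside the jurisdiction? yes; or a data-protection impact assessment has been completed? no. So the processing is a Registered Use.
Under section 7: the data include special-category information? no; Class-P Use (section 4)? yes; not a Registered Use (section 1)? no — 1 of 3 hold (need ≥2) → not satisfied.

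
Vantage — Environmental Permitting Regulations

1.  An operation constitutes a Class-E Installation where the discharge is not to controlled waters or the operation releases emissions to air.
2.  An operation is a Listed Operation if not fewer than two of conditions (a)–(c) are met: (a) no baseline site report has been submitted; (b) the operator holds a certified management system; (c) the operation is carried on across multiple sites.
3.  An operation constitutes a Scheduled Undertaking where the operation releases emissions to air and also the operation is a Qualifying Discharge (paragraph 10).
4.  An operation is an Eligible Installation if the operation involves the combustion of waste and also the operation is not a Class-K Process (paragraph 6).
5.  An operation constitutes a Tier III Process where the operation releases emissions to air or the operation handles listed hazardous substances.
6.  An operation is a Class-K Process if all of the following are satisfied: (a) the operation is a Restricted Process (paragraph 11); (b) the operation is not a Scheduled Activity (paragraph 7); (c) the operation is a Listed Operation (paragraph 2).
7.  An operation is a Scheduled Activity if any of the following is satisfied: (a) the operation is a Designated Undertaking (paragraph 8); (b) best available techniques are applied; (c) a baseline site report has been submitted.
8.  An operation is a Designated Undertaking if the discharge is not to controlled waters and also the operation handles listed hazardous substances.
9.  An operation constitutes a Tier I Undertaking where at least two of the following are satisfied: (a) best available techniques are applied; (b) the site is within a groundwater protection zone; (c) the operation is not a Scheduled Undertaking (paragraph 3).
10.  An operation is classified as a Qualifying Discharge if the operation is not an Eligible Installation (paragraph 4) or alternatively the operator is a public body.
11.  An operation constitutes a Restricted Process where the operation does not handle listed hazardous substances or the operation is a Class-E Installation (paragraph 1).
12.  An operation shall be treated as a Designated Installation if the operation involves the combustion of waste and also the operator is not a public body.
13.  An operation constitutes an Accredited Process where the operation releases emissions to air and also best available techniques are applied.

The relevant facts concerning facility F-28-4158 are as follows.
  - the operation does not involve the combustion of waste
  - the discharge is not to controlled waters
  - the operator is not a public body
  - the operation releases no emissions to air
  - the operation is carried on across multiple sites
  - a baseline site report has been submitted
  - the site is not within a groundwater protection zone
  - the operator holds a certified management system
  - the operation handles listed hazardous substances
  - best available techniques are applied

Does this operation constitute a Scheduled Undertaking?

No

paragraph 1 — Class-E Installation: [the discharge is not to controlled waters? yes] OR [the operation releases emissions to air? no] → satisfied.
paragraph 11 — Restricted Process: [the operation does not handle listed hazardous substances? no] OR [Class-E Installation (paragraph 1)? yes] → satisfied.
paragraph 8 — Designated Undertaking: [the discharge is not to controlled waters? yes] AND [the operation handles listed hazardous substances? yes] → satisfied.
paragraph 7 — Scheduled Activity: [Designated Undertaking (paragraph 8)? yes] OR [best available techniques are applied? yes] OR [a baseline site report has been submitted? yes] → satisfied.
paragraph 2 — Listed Operation: no baseline site report has been submitted? no; the operator holds a certified management system? yes; the operation is carried on across multiple sites? yes — 2 of 3 hold (need ≥2) → satisfied.
paragraph 6 — Class-K Process: [Restricted Process (paragraph 11)? yes] AND [not a Scheduled Activity (paragraph 7)? no] AND [Listed Operation (paragraph 2)? yes] → not satisfied.
paragraph 4 — Eligible Installation: [the operation involves the combustion of waste? no] AND [not a Class-K Process (paragraph 6)? yes] → not satisfied.
paragraph 10 — Qualifying Discharge: [not an Eligible Installation (paragraph 4)? yes] OR [the operator is a public body? no] → satisfied.
paragraph 3 — Scheduled Undertaking: [the operation releases emissions to air? no] AND [Qualifying Discharge (paragraph 10)? yes] → not satisfied.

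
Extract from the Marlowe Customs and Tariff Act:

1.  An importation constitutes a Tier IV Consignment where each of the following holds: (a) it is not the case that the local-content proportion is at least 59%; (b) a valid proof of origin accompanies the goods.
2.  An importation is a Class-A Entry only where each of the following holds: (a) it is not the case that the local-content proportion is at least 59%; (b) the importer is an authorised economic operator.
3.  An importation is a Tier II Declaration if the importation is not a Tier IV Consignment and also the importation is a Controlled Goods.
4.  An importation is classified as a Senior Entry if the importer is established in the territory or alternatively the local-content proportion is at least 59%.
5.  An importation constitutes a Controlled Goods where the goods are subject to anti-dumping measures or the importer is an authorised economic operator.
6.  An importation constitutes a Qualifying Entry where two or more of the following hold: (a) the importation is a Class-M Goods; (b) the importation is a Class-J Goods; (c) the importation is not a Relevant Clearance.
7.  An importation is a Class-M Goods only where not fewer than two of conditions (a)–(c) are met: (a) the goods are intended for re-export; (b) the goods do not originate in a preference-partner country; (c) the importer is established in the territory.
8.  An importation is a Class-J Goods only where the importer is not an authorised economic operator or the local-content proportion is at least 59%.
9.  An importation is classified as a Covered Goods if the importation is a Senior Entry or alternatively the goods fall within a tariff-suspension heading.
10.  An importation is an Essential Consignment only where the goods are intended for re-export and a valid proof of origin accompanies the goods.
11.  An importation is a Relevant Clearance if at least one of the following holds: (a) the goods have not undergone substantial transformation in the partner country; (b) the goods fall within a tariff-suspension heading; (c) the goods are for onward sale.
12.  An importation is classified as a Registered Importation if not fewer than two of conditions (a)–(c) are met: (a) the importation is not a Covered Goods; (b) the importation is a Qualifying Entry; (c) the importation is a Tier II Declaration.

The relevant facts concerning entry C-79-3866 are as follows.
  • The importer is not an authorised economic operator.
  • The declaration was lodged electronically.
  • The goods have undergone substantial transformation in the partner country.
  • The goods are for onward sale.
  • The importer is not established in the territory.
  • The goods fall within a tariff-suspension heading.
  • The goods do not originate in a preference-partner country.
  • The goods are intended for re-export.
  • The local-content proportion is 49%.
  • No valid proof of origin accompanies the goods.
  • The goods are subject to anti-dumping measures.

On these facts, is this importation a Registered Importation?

Yes

paragraph 4 — Senior Entry: [the importer is established in the territory? no] OR [local-content proportion: 49% ≥ 59%? no] → not satisfied.
paragraph 9 — Covered Goods: [Senior Entry (paragraph 4)? no] OR [the goods fall within a tariff-suspension heading? yes] → satisfied.
paragraph 7 — Class-M Goods: the goods are intended for re-export? yes; the goods do not originate in a preference-partner country? yes; the importer is established in the territory? no — 2 of 3 hold (need ≥2) → satisfied.
paragraph 8 — Class-J Goods: [the importer is not an authorised economic operator? yes] OR [local-content proportion: 49% ≥ 59%? no] → satisfied.
paragraph 11 — Relevant Clearance: [the goods have not undergone substantial transformation in the partner country? no] OR [the goods fall within a tariff-suspension heading? yes] OR [the goods are for onward sale? yes] → satisfied.
paragraph 6 — Qualifying Entry: Class-M Goods (paragraph 7)? yes; Class-J Goods (paragraph 8)? yes; not a Relevant Clearance (paragraph 11)? no — 2 of 3 hold (need ≥2) → satisfied.
paragraph 1 — Tier IV Consignment: [local-content proportion: 49% ≥ 59%? no, so negated condition yes] AND [a valid proof of origin accompanies the goods? no] → not satisfied.
paragraph 5 — Controlled Goods: [the goods are subject to anti-dumping measures? yes] OR [the importer is an authorised economic operator? no] → satisfied.
paragraph 3 — Tier II Declaration: [not a Tier IV Consignment (paragraph 1)? yes] AND [Controlled Goods (paragraph 5)? yes] → satisfied.
paragraph 12 — Registered Importation: not a Covered Goods (paragraph 9)? no; Qualifying Entry (paragraph 6)? yes; Tier II Declaration (paragraph 3)? yes — 2 of 3 hold (need ≥2) → satisfied.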